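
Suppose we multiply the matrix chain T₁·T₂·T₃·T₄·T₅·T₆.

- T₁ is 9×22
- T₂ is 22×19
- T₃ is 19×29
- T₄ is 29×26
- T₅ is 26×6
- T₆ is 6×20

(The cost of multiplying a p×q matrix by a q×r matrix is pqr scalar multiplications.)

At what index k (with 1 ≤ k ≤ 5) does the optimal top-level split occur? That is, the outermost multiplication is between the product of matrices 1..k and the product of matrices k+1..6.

Adjacent pairs: T₁T₂ = 9·22·19 = 3762; T₂T₃ = 22·19·29 = 12122; T₃T₄ = 19·29·26 = 14326; T₄T₅ = 29·26·6 = 4524; T₅T₆ = 26·6·20 = 3120.
Length 3: T₁..T₃: k=1: 0+12122+9·22·29=17864; k=2: 3762+0+9·19·29=8721 → min 8721 | T₂..T₄: k=2: 0+14326+22·19·26=25194; k=3: 12122+0+22·29·26=28710 → min 25194 | T₃..T₅: k=3: 0+4524+19·29·6=7830; k=4: 14326+0+19·26·6=17290 → min 7830 | T₄..T₆: k=4: 0+3120+29·26·20=18200; k=5: 4524+0+29·6·20=8004 → min 8004.
Length 4: T₁..T₄: k=1: 0+25194+9·22·26=30342; k=2: 3762+14326+9·19·26=22534; k=3: 8721+0+9·29·26=15507 → min 15507 | T₂..T₅: k=2: 0+7830+22·19·6=10338; k=3: 12122+4524+22·29·6=20474; k=4: 25194+0+22·26·6=28626 → min 10338 | T₃..T₆: k=3: 0+8004+19·29·20=19024; k=4: 14326+3120+19·26·20=27326; k=5: 7830+0+19·6·20=10110 → min 10110.
Length 5: T₁..T₅: k=1: 0+10338+9·22·6=11526; k=2: 3762+7830+9·19·6=12618; k=3: 8721+4524+9·29·6=14811; k=4: 15507+0+9·26·6=16911 → min 11526 | T₂..T₆: k=2: 0+10110+22·19·20=18470; k=3: 12122+8004+22·29·20=32886; k=4: 25194+3120+22·26·20=39754; k=5: 10338+0+22·6·20=12978 → min 12978.
Top-level splits: k=1: (T₁..T₁)·(T₂..T₆) → 0+12978+9·22·20 = 16938; k=2: (T₁..T₂)·(T₃..T₆) → 3762+10110+9·19·20 = 17292; k=3: (T₁..T₃)·(T₄..T₆) → 8721+8004+9·29·20 = 21945; k=4: (T₁..T₄)·(T₅..T₆) → 15507+3120+9·26·20 = 23307; k=5: (T₁..T₅)·(T₆..T₆) → 11526+0+9·6·20 = 12606.
Best split is after T₅, i.e. k = 5.

5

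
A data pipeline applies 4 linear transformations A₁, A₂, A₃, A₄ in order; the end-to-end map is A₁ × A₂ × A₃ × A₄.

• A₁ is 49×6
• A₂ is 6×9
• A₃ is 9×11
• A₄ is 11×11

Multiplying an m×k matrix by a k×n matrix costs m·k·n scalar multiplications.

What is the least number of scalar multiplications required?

4554

Adjacent pairs: A₁A₂ = 49·6·9 = 2646; A₂A₃ = 6·9·11 = 594; A₃A₄ = 9·11·11 = 1089.
Length 3: A₁..A₃: k=1: 0+594+49·6·11=3828; k=2: 2646+0+49·9·11=7497 → min 3828 | A₂..A₄: k=2: 0+1089+6·9·11=1683; k=3: 594+0+6·11·11=1320 → min 1320.
Length 4: A₁..A₄: k=1: 0+1320+49·6·11=4554; k=2: 2646+1089+49·9·11=8586; k=3: 3828+0+49·11·11=9757 → min 4554.
Optimal order: (A₁ × ((A₂ × A₃) × A₄)) with cost 4554.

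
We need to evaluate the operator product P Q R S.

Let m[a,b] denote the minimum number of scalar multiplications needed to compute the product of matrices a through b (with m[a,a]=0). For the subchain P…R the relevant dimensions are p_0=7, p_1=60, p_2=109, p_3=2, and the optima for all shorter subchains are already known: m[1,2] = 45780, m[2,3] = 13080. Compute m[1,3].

13920

m[1,3] = min over k∈[1,2] of m[1,k]+m[k+1,3]+p_{0}·p_k·p_{3}.
k=1: 0 + 13080 + 7·60·2 = 13920; k=2: 45780 + 0 + 7·109·2 = 47306.
Minimum: 13920 at k=1.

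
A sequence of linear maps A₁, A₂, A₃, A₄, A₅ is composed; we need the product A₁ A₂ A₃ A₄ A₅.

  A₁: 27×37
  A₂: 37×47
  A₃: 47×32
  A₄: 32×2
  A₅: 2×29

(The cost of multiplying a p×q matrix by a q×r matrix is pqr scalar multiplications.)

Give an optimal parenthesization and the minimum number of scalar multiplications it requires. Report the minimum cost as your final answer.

10050

Adjacent pairs: A₁A₂ = 27·37·47 = 46953; A₂A₃ = 37·47·32 = 55648; A₃A₄ = 47·32·2 = 3008; A₄A₅ = 32·2·29 = 1856.
Length 3: A₁..A₃: k=1: 0+55648+27·37·32=87616; k=2: 46953+0+27·47·32=87561 → min 87561 | A₂..A₄: k=2: 0+3008+37·47·2=6486; k=3: 55648+0+37·32·2=58016 → min 6486 | A₃..A₅: k=3: 0+1856+47·32·29=45472; k=4: 3008+0+47·2·29=5734 → min 5734.
Length 4: A₁..A₄: k=1: 0+6486+27·37·2=8484; k=2: 46953+3008+27·47·2=52499; k=3: 87561+0+27·32·2=89289 → min 8484 | A₂..A₅: k=2: 0+5734+37·47·29=56165; k=3: 55648+1856+37·32·29=91840; k=4: 6486+0+37·2·29=8632 → min 8632.
Length 5: A₁..A₅: k=1: 0+8632+27·37·29=37603; k=2: 46953+5734+27·47·29=89488; k=3: 87561+1856+27·32·29=114473; k=4: 8484+0+27·2·29=10050 → min 10050.
Optimal parenthesization: ((A₁ (A₂ (A₃ A₄))) A₅) with cost 10050.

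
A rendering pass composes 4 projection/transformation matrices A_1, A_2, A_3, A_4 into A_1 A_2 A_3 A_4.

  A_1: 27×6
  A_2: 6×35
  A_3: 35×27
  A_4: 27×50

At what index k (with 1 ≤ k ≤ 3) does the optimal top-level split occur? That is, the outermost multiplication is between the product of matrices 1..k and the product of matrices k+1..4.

1

Adjacent pairs: A_1A_2 = 27·6·35 = 5670; A_2A_3 = 6·35·27 = 5670; A_3A_4 = 35·27·50 = 47250.
Length 3: A_1..A_3: k=1: 0+5670+27·6·27=10044; k=2: 5670+0+27·35·27=31185 → min 10044 | A_2..A_4: k=2: 0+47250+6·35·50=57750; k=3: 5670+0+6·27·50=13770 → min 13770.
Top-level splits: k=1: (A_1..A_1)·(A_2..A_4) → 0+13770+27·6·50 = 21870; k=2: (A_1..A_2)·(A_3..A_4) → 5670+47250+27·35·50 = 100170; k=3: (A_1..A_3)·(A_4..A_4) → 10044+0+27·27·50 = 46494.
Best split is after A_1, i.e. k = 1.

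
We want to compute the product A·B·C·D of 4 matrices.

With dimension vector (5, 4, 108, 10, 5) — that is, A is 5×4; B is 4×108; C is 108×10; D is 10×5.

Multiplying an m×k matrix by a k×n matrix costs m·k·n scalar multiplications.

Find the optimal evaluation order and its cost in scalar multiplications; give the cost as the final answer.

Adjacent pairs: AB = 5·4·108 = 2160; BC = 4·108·10 = 4320; CD = 108·10·5 = 5400.
Length 3: A..C: k=1: 0+4320+5·4·10=4520; k=2: 2160+0+5·108·10=7560 → min 4520 | B..D: k=2: 0+5400+4·108·5=7560; k=3: 4320+0+4·10·5=4520 → min 4520.
Length 4: A..D: k=1: 0+4520+5·4·5=4620; k=2: 2160+5400+5·108·5=10260; k=3: 4520+0+5·10·5=4770 → min 4620.
Optimal parenthesization: (A·((B·C)·D)) with cost 4620.

4620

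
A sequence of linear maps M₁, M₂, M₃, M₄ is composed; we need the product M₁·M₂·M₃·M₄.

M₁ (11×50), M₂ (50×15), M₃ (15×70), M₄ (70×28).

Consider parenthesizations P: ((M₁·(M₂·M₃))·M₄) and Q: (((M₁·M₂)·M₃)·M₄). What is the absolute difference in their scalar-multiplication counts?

Order P = ((M₁·(M₂·M₃))·M₄): (M₂·M₃): 50×15 by 15×70 → 50×70, cost 50·15·70 = 52500; (M₁·(M₂·M₃)): 11×50 by 50×70 → 11×70, cost 11·50·70 = 38500; cumulative 91000; ((M₁·(M₂·M₃))·M₄): 11×70 by 70×28 → 11×28, cost 11·70·28 = 21560; cumulative 112560. Total 112560.
Order Q = (((M₁·M₂)·M₃)·M₄): (M₁·M₂): 11×50 by 50×15 → 11×15, cost 11·50·15 = 8250; ((M₁·M₂)·M₃): 11×15 by 15×70 → 11×70, cost 11·15·70 = 11550; cumulative 19800; (((M₁·M₂)·M₃)·M₄): 11×70 by 70×28 → 11×28, cost 11·70·28 = 21560; cumulative 41360. Total 41360.
Difference: |112560 − 41360| = 71200.

71200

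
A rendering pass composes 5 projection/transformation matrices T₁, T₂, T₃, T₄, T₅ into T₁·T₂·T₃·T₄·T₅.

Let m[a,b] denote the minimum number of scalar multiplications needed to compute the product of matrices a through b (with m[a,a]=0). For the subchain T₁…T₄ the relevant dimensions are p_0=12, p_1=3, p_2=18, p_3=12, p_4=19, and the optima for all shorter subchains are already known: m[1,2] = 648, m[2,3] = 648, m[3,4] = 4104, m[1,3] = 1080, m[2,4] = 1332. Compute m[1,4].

2016

m[1,4] = min over k∈[1,3] of m[1,k]+m[k+1,4]+p_{0}·p_k·p_{4}.
k=1: 0 + 1332 + 12·3·19 = 2016; k=2: 648 + 4104 + 12·18·19 = 8856; k=3: 1080 + 0 + 12·12·19 = 3816.
Minimum: 2016 at k=1.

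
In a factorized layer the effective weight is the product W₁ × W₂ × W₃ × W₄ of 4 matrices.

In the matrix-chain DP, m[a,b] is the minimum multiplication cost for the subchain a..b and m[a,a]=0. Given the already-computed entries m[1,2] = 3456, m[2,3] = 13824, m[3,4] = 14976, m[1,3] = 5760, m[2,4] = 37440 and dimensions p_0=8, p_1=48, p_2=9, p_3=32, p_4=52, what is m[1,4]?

19072

m[1,4] = min over k∈[1,3] of m[1,k]+m[k+1,4]+p_{0}·p_k·p_{4}.
k=1: 0 + 37440 + 8·48·52 = 57408; k=2: 3456 + 14976 + 8·9·52 = 22176; k=3: 5760 + 0 + 8·32·52 = 19072.
Minimum: 19072 at k=3.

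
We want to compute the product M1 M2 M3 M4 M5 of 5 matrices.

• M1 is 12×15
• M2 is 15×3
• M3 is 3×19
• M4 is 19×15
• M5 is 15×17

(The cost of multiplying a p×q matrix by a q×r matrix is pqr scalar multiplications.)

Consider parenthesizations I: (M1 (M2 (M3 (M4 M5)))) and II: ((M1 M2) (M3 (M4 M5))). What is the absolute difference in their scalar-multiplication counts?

2673

Order I = (M1 (M2 (M3 (M4 M5)))): (M4 M5): 19×15 by 15×17 → 19×17, cost 19·15·17 = 4845; (M3 (M4 M5)): 3×19 by 19×17 → 3×17, cost 3·19·17 = 969; cumulative 5814; (M2 (M3 (M4 M5))): 15×3 by 3×17 → 15×17, cost 15·3·17 = 765; cumulative 6579; (M1 (M2 (M3 (M4 M5)))): 12×15 by 15×17 → 12×17, cost 12·15·17 = 3060; cumulative 9639. Total 9639.
Order II = ((M1 M2) (M3 (M4 M5))): (M1 M2): 12×15 by 15×3 → 12×3, cost 12·15·3 = 540; (M4 M5): 19×15 by 15×17 → 19×17, cost 19·15·17 = 4845; (M3 (M4 M5)): 3×19 by 19×17 → 3×17, cost 3·19·17 = 969; cumulative 5814; ((M1 M2) (M3 (M4 M5))): 12×3 by 3×17 → 12×17, cost 12·3·17 = 612; cumulative 6966. Total 6966.
Difference: |9639 − 6966| = 2673.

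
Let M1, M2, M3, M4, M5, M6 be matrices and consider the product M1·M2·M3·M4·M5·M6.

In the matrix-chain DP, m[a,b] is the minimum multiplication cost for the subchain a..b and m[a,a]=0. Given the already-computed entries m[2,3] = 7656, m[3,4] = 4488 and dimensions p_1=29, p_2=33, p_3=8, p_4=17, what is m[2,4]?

11600

m[2,4] = min over k∈[2,3] of m[2,k]+m[k+1,4]+p_{1}·p_k·p_{4}.
k=2: 0 + 4488 + 29·33·17 = 20757; k=3: 7656 + 0 + 29·8·17 = 11600.
Minimum: 11600 at k=3.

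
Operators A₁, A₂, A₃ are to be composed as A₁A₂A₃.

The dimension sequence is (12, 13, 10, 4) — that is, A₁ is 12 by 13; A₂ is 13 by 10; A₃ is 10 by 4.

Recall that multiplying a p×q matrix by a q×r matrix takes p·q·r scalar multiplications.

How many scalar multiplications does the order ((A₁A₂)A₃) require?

(A₁A₂): 12×13 by 13×10 → 12×10, cost 12·13·10 = 1560
((A₁A₂)A₃): 12×10 by 10×4 → 12×4, cost 12·10·4 = 480; cumulative 2040
Total: 2040 scalar multiplications.

2040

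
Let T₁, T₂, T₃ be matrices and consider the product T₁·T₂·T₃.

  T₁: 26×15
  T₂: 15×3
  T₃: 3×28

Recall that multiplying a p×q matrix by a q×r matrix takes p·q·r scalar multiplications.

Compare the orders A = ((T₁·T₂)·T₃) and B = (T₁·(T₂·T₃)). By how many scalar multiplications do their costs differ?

Order A = ((T₁·T₂)·T₃): (T₁·T₂): 26×15 by 15×3 → 26×3, cost 26·15·3 = 1170; ((T₁·T₂)·T₃): 26×3 by 3×28 → 26×28, cost 26·3·28 = 2184; cumulative 3354. Total 3354.
Order B = (T₁·(T₂·T₃)): (T₂·T₃): 15×3 by 3×28 → 15×28, cost 15·3·28 = 1260; (T₁·(T₂·T₃)): 26×15 by 15×28 → 26×28, cost 26·15·28 = 10920; cumulative 12180. Total 12180.
Difference: |3354 − 12180| = 8826.

8826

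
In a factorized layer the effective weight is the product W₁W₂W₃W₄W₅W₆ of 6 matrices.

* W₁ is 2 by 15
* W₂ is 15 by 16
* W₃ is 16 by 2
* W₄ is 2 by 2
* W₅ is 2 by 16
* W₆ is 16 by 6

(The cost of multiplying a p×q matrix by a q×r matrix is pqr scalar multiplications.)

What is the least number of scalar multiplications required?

764

Adjacent pairs: W₁W₂ = 2·15·16 = 480; W₂W₃ = 15·16·2 = 480; W₃W₄ = 16·2·2 = 64; W₄W₅ = 2·2·16 = 64; W₅W₆ = 2·16·6 = 192.
Length 3: W₁..W₃: k=1: 0+480+2·15·2=540; k=2: 480+0+2·16·2=544 → min 540 | W₂..W₄: k=2: 0+64+15·16·2=544; k=3: 480+0+15·2·2=540 → min 540 | W₃..W₅: k=3: 0+64+16·2·16=576; k=4: 64+0+16·2·16=576 → min 576 | W₄..W₆: k=4: 0+192+2·2·6=216; k=5: 64+0+2·16·6=256 → min 216.
Length 4: W₁..W₄: k=1: 0+540+2·15·2=600; k=2: 480+64+2·16·2=608; k=3: 540+0+2·2·2=548 → min 548 | W₂..W₅: k=2: 0+576+15·16·16=4416; k=3: 480+64+15·2·16=1024; k=4: 540+0+15·2·16=1020 → min 1020 | W₃..W₆: k=3: 0+216+16·2·6=408; k=4: 64+192+16·2·6=448; k=5: 576+0+16·16·6=2112 → min 408.
Length 5: W₁..W₅: k=1: 0+1020+2·15·16=1500; k=2: 480+576+2·16·16=1568; k=3: 540+64+2·2·16=668; k=4: 548+0+2·2·16=612 → min 612 | W₂..W₆: k=2: 0+408+15·16·6=1848; k=3: 480+216+15·2·6=876; k=4: 540+192+15·2·6=912; k=5: 1020+0+15·16·6=2460 → min 876.
Length 6: W₁..W₆: k=1: 0+876+2·15·6=1056; k=2: 480+408+2·16·6=1080; k=3: 540+216+2·2·6=780; k=4: 548+192+2·2·6=764; k=5: 612+0+2·16·6=804 → min 764.
Optimal order: (((W₁(W₂W₃))W₄)(W₅W₆)) with cost 764.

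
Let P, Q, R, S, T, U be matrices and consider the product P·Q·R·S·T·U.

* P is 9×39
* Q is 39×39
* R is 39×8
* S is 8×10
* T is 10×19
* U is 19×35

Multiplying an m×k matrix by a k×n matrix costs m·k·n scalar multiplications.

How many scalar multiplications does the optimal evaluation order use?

23391

Adjacent pairs: PQ = 9·39·39 = 13689; QR = 39·39·8 = 12168; RS = 39·8·10 = 3120; ST = 8·10·19 = 1520; TU = 10·19·35 = 6650.
Length 3: P..R: k=1: 0+12168+9·39·8=14976; k=2: 13689+0+9·39·8=16497 → min 14976 | Q..S: k=2: 0+3120+39·39·10=18330; k=3: 12168+0+39·8·10=15288 → min 15288 | R..T: k=3: 0+1520+39·8·19=7448; k=4: 3120+0+39·10·19=10530 → min 7448 | S..U: k=4: 0+6650+8·10·35=9450; k=5: 1520+0+8·19·35=6840 → min 6840.
Length 4: P..S: k=1: 0+15288+9·39·10=18798; k=2: 13689+3120+9·39·10=20319; k=3: 14976+0+9·8·10=15696 → min 15696 | Q..T: k=2: 0+7448+39·39·19=36347; k=3: 12168+1520+39·8·19=19616; k=4: 15288+0+39·10·19=22698 → min 19616 | R..U: k=3: 0+6840+39·8·35=17760; k=4: 3120+6650+39·10·35=23420; k=5: 7448+0+39·19·35=33383 → min 17760.
Length 5: P..T: k=1: 0+19616+9·39·19=26285; k=2: 13689+7448+9·39·19=27806; k=3: 14976+1520+9·8·19=17864; k=4: 15696+0+9·10·19=17406 → min 17406 | Q..U: k=2: 0+17760+39·39·35=70995; k=3: 12168+6840+39·8·35=29928; k=4: 15288+6650+39·10·35=35588; k=5: 19616+0+39·19·35=45551 → min 29928.
Length 6: P..U: k=1: 0+29928+9·39·35=42213; k=2: 13689+17760+9·39·35=43734; k=3: 14976+6840+9·8·35=24336; k=4: 15696+6650+9·10·35=25496; k=5: 17406+0+9·19·35=23391 → min 23391.
Optimal order: ((((P·(Q·R))·S)·T)·U) with cost 23391.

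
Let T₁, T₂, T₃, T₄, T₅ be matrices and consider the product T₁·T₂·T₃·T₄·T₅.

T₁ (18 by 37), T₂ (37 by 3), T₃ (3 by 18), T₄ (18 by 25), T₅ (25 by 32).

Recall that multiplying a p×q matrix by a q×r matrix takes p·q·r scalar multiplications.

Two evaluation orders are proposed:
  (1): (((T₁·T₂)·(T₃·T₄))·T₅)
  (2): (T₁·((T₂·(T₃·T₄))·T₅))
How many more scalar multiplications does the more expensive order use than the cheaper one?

35939

Order (1) = (((T₁·T₂)·(T₃·T₄))·T₅): (T₁·T₂): 18×37 by 37×3 → 18×3, cost 18·37·3 = 1998; (T₃·T₄): 3×18 by 18×25 → 3×25, cost 3·18·25 = 1350; ((T₁·T₂)·(T₃·T₄)): 18×3 by 3×25 → 18×25, cost 18·3·25 = 1350; cumulative 4698; (((T₁·T₂)·(T₃·T₄))·T₅): 18×25 by 25×32 → 18×32, cost 18·25·32 = 14400; cumulative 19098. Total 19098.
Order (2) = (T₁·((T₂·(T₃·T₄))·T₅)): (T₃·T₄): 3×18 by 18×25 → 3×25, cost 3·18·25 = 1350; (T₂·(T₃·T₄)): 37×3 by 3×25 → 37×25, cost 37·3·25 = 2775; cumulative 4125; ((T₂·(T₃·T₄))·T₅): 37×25 by 25×32 → 37×32, cost 37·25·32 = 29600; cumulative 33725; (T₁·((T₂·(T₃·T₄))·T₅)): 18×37 by 37×32 → 18×32, cost 18·37·32 = 21312; cumulative 55037. Total 55037.
Difference: |19098 − 55037| = 35939.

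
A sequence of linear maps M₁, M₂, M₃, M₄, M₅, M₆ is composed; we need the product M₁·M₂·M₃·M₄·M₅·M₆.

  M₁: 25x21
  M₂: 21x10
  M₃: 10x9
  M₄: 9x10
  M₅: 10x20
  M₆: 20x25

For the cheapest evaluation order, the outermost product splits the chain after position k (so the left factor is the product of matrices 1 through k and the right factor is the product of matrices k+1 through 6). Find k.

3

Adjacent pairs: M₁M₂ = 25·21·10 = 5250; M₂M₃ = 21·10·9 = 1890; M₃M₄ = 10·9·10 = 900; M₄M₅ = 9·10·20 = 1800; M₅M₆ = 10·20·25 = 5000.
Length 3: M₁..M₃: k=1: 0+1890+25·21·9=6615; k=2: 5250+0+25·10·9=7500 → min 6615 | M₂..M₄: k=2: 0+900+21·10·10=3000; k=3: 1890+0+21·9·10=3780 → min 3000 | M₃..M₅: k=3: 0+1800+10·9·20=3600; k=4: 900+0+10·10·20=2900 → min 2900 | M₄..M₆: k=4: 0+5000+9·10·25=7250; k=5: 1800+0+9·20·25=6300 → min 6300.
Length 4: M₁..M₄: k=1: 0+3000+25·21·10=8250; k=2: 5250+900+25·10·10=8650; k=3: 6615+0+25·9·10=8865 → min 8250 | M₂..M₅: k=2: 0+2900+21·10·20=7100; k=3: 1890+1800+21·9·20=7470; k=4: 3000+0+21·10·20=7200 → min 7100 | M₃..M₆: k=3: 0+6300+10·9·25=8550; k=4: 900+5000+10·10·25=8400; k=5: 2900+0+10·20·25=7900 → min 7900.
Length 5: M₁..M₅: k=1: 0+7100+25·21·20=17600; k=2: 5250+2900+25·10·20=13150; k=3: 6615+1800+25·9·20=12915; k=4: 8250+0+25·10·20=13250 → min 12915 | M₂..M₆: k=2: 0+7900+21·10·25=13150; k=3: 1890+6300+21·9·25=12915; k=4: 3000+5000+21·10·25=13250; k=5: 7100+0+21·20·25=17600 → min 12915.
Top-level splits: k=1: (M₁..M₁)·(M₂..M₆) → 0+12915+25·21·25 = 26040; k=2: (M₁..M₂)·(M₃..M₆) → 5250+7900+25·10·25 = 19400; k=3: (M₁..M₃)·(M₄..M₆) → 6615+6300+25·9·25 = 18540; k=4: (M₁..M₄)·(M₅..M₆) → 8250+5000+25·10·25 = 19500; k=5: (M₁..M₅)·(M₆..M₆) → 12915+0+25·20·25 = 25415.
Best split is after M₃, i.e. k = 3.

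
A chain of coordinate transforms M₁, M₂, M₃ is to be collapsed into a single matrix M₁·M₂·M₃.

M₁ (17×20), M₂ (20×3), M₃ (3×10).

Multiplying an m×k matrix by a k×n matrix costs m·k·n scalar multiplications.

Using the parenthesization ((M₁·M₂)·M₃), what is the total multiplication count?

1530

(M₁·M₂): 17×20 by 20×3 → 17×3, cost 17·20·3 = 1020
((M₁·M₂)·M₃): 17×3 by 3×10 → 17×10, cost 17·3·10 = 510; cumulative 1530
Total: 1530 scalar multiplications.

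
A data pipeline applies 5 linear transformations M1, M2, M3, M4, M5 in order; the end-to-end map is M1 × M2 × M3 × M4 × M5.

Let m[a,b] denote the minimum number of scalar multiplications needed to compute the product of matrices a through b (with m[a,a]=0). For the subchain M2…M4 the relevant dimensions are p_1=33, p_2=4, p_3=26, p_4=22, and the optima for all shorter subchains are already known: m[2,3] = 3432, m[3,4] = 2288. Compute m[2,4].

m[2,4] = min over k∈[2,3] of m[2,k]+m[k+1,4]+p_{1}·p_k·p_{4}.
k=2: 0 + 2288 + 33·4·22 = 5192; k=3: 3432 + 0 + 33·26·22 = 22308.
Minimum: 5192 at k=2.

5192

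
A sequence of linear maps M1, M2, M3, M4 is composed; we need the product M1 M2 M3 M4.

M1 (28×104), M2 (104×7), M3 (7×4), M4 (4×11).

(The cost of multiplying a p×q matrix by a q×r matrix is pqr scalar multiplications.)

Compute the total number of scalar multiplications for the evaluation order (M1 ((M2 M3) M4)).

39520

(M2 M3): 104×7 by 7×4 → 104×4, cost 104·7·4 = 2912
((M2 M3) M4): 104×4 by 4×11 → 104×11, cost 104·4·11 = 4576; cumulative 7488
(M1 ((M2 M3) M4)): 28×104 by 104×11 → 28×11, cost 28·104·11 = 32032; cumulative 39520
Total: 39520 scalar multiplications.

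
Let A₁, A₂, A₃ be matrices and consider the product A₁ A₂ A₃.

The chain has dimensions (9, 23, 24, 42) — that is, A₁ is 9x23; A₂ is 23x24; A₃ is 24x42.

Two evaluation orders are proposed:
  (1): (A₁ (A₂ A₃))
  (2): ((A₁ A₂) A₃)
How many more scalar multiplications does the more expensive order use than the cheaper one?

17838

Order (1) = (A₁ (A₂ A₃)): (A₂ A₃): 23×24 by 24×42 → 23×42, cost 23·24·42 = 23184; (A₁ (A₂ A₃)): 9×23 by 23×42 → 9×42, cost 9·23·42 = 8694; cumulative 31878. Total 31878.
Order (2) = ((A₁ A₂) A₃): (A₁ A₂): 9×23 by 23×24 → 9×24, cost 9·23·24 = 4968; ((A₁ A₂) A₃): 9×24 by 24×42 → 9×42, cost 9·24·42 = 9072; cumulative 14040. Total 14040.
Difference: |31878 − 14040| = 17838.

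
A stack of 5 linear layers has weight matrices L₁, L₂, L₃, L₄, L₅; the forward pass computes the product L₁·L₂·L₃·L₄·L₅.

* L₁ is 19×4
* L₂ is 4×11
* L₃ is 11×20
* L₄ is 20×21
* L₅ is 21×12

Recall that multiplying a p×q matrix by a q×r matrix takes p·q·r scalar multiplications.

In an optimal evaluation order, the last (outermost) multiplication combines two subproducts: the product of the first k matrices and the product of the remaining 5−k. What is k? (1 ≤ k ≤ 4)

1

Adjacent pairs: L₁L₂ = 19·4·11 = 836; L₂L₃ = 4·11·20 = 880; L₃L₄ = 11·20·21 = 4620; L₄L₅ = 20·21·12 = 5040.
Length 3: L₁..L₃: k=1: 0+880+19·4·20=2400; k=2: 836+0+19·11·20=5016 → min 2400 | L₂..L₄: k=2: 0+4620+4·11·21=5544; k=3: 880+0+4·20·21=2560 → min 2560 | L₃..L₅: k=3: 0+5040+11·20·12=7680; k=4: 4620+0+11·21·12=7392 → min 7392.
Length 4: L₁..L₄: k=1: 0+2560+19·4·21=4156; k=2: 836+4620+19·11·21=9845; k=3: 2400+0+19·20·21=10380 → min 4156 | L₂..L₅: k=2: 0+7392+4·11·12=7920; k=3: 880+5040+4·20·12=6880; k=4: 2560+0+4·21·12=3568 → min 3568.
Top-level splits: k=1: (L₁..L₁)·(L₂..L₅) → 0+3568+19·4·12 = 4480; k=2: (L₁..L₂)·(L₃..L₅) → 836+7392+19·11·12 = 10736; k=3: (L₁..L₃)·(L₄..L₅) → 2400+5040+19·20·12 = 12000; k=4: (L₁..L₄)·(L₅..L₅) → 4156+0+19·21·12 = 8944.
Best split is after L₁, i.e. k = 1.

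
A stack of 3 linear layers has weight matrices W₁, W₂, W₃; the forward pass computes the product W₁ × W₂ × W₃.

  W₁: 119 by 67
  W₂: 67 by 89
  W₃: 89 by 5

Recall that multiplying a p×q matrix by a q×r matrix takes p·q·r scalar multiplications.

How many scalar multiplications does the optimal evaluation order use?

69680

Order (W₁ × (W₂ × W₃)): (W₂ × W₃): 67×89 by 89×5 → 67×5, cost 67·89·5 = 29815; (W₁ × (W₂ × W₃)): 119×67 by 67×5 → 119×5, cost 119·67·5 = 39865; cumulative 69680. Total 69680.
Order ((W₁ × W₂) × W₃): (W₁ × W₂): 119×67 by 67×89 → 119×89, cost 119·67·89 = 709597; ((W₁ × W₂) × W₃): 119×89 by 89×5 → 119×5, cost 119·89·5 = 52955; cumulative 762552. Total 762552.
Minimum: 69680.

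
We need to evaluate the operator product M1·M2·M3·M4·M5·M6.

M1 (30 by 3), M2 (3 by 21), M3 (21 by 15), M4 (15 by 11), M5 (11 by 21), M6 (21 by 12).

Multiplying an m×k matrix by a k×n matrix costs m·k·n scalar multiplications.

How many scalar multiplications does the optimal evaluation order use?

3969

Adjacent pairs: M1M2 = 30·3·21 = 1890; M2M3 = 3·21·15 = 945; M3M4 = 21·15·11 = 3465; M4M5 = 15·11·21 = 3465; M5M6 = 11·21·12 = 2772.
Length 3: M1..M3: k=1: 0+945+30·3·15=2295; k=2: 1890+0+30·21·15=11340 → min 2295 | M2..M4: k=2: 0+3465+3·21·11=4158; k=3: 945+0+3·15·11=1440 → min 1440 | M3..M5: k=3: 0+3465+21·15·21=10080; k=4: 3465+0+21·11·21=8316 → min 8316 | M4..M6: k=4: 0+2772+15·11·12=4752; k=5: 3465+0+15·21·12=7245 → min 4752.
Length 4: M1..M4: k=1: 0+1440+30·3·11=2430; k=2: 1890+3465+30·21·11=12285; k=3: 2295+0+30·15·11=7245 → min 2430 | M2..M5: k=2: 0+8316+3·21·21=9639; k=3: 945+3465+3·15·21=5355; k=4: 1440+0+3·11·21=2133 → min 2133 | M3..M6: k=3: 0+4752+21·15·12=8532; k=4: 3465+2772+21·11·12=9009; k=5: 8316+0+21·21·12=13608 → min 8532.
Length 5: M1..M5: k=1: 0+2133+30·3·21=4023; k=2: 1890+8316+30·21·21=23436; k=3: 2295+3465+30·15·21=15210; k=4: 2430+0+30·11·21=9360 → min 4023 | M2..M6: k=2: 0+8532+3·21·12=9288; k=3: 945+4752+3·15·12=6237; k=4: 1440+2772+3·11·12=4608; k=5: 2133+0+3·21·12=2889 → min 2889.
Length 6: M1..M6: k=1: 0+2889+30·3·12=3969; k=2: 1890+8532+30·21·12=17982; k=3: 2295+4752+30·15·12=12447; k=4: 2430+2772+30·11·12=9162; k=5: 4023+0+30·21·12=11583 → min 3969.
Optimal order: (M1·((((M2·M3)·M4)·M5)·M6)) with cost 3969.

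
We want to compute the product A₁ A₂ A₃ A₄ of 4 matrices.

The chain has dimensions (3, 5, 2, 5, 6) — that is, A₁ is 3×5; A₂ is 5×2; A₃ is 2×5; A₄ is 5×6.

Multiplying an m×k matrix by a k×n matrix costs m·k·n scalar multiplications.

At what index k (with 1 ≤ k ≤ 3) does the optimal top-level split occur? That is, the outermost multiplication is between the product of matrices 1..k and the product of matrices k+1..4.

2

Adjacent pairs: A₁A₂ = 3·5·2 = 30; A₂A₃ = 5·2·5 = 50; A₃A₄ = 2·5·6 = 60.
Length 3: A₁..A₃: k=1: 0+50+3·5·5=125; k=2: 30+0+3·2·5=60 → min 60 | A₂..A₄: k=2: 0+60+5·2·6=120; k=3: 50+0+5·5·6=200 → min 120.
Top-level splits: k=1: (A₁..A₁)·(A₂..A₄) → 0+120+3·5·6 = 210; k=2: (A₁..A₂)·(A₃..A₄) → 30+60+3·2·6 = 126; k=3: (A₁..A₃)·(A₄..A₄) → 60+0+3·5·6 = 150.
Best split is after A₂, i.e. k = 2.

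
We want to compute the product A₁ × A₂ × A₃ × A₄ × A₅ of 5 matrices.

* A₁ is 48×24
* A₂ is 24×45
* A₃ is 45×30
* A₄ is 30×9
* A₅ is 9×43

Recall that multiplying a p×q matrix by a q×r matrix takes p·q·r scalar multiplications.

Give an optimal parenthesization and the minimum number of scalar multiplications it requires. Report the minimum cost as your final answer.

Adjacent pairs: A₁A₂ = 48·24·45 = 51840; A₂A₃ = 24·45·30 = 32400; A₃A₄ = 45·30·9 = 12150; A₄A₅ = 30·9·43 = 11610.
Length 3: A₁..A₃: k=1: 0+32400+48·24·30=66960; k=2: 51840+0+48·45·30=116640 → min 66960 | A₂..A₄: k=2: 0+12150+24·45·9=21870; k=3: 32400+0+24·30·9=38880 → min 21870 | A₃..A₅: k=3: 0+11610+45·30·43=69660; k=4: 12150+0+45·9·43=29565 → min 29565.
Length 4: A₁..A₄: k=1: 0+21870+48·24·9=32238; k=2: 51840+12150+48·45·9=83430; k=3: 66960+0+48·30·9=79920 → min 32238 | A₂..A₅: k=2: 0+29565+24·45·43=76005; k=3: 32400+11610+24·30·43=74970; k=4: 21870+0+24·9·43=31158 → min 31158.
Length 5: A₁..A₅: k=1: 0+31158+48·24·43=80694; k=2: 51840+29565+48·45·43=174285; k=3: 66960+11610+48·30·43=140490; k=4: 32238+0+48·9·43=50814 → min 50814.
Optimal parenthesization: ((A₁ × (A₂ × (A₃ × A₄))) × A₅) with cost 50814.

50814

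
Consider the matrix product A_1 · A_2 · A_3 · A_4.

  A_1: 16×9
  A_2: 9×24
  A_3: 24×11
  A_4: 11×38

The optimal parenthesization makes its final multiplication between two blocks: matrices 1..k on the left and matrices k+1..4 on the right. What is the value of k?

3

Adjacent pairs: A_1A_2 = 16·9·24 = 3456; A_2A_3 = 9·24·11 = 2376; A_3A_4 = 24·11·38 = 10032.
Length 3: A_1..A_3: k=1: 0+2376+16·9·11=3960; k=2: 3456+0+16·24·11=7680 → min 3960 | A_2..A_4: k=2: 0+10032+9·24·38=18240; k=3: 2376+0+9·11·38=6138 → min 6138.
Top-level splits: k=1: (A_1..A_1)·(A_2..A_4) → 0+6138+16·9·38 = 11610; k=2: (A_1..A_2)·(A_3..A_4) → 3456+10032+16·24·38 = 28080; k=3: (A_1..A_3)·(A_4..A_4) → 3960+0+16·11·38 = 10648.
Best split is after A_3, i.e. k = 3.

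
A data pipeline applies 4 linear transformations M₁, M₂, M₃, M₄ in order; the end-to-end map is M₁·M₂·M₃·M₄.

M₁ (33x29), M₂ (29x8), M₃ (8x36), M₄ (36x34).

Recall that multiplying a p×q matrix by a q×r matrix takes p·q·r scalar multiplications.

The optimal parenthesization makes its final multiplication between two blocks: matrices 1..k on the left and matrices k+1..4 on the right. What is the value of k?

2

Adjacent pairs: M₁M₂ = 33·29·8 = 7656; M₂M₃ = 29·8·36 = 8352; M₃M₄ = 8·36·34 = 9792.
Length 3: M₁..M₃: k=1: 0+8352+33·29·36=42804; k=2: 7656+0+33·8·36=17160 → min 17160 | M₂..M₄: k=2: 0+9792+29·8·34=17680; k=3: 8352+0+29·36·34=43848 → min 17680.
Top-level splits: k=1: (M₁..M₁)·(M₂..M₄) → 0+17680+33·29·34 = 50218; k=2: (M₁..M₂)·(M₃..M₄) → 7656+9792+33·8·34 = 26424; k=3: (M₁..M₃)·(M₄..M₄) → 17160+0+33·36·34 = 57552.
Best split is after M₂, i.e. k = 2.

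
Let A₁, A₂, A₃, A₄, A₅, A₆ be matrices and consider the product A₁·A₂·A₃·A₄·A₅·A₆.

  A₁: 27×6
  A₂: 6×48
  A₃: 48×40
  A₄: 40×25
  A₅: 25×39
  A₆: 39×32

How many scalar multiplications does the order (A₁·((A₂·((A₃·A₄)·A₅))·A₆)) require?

(A₃·A₄): 48×40 by 40×25 → 48×25, cost 48·40·25 = 48000
((A₃·A₄)·A₅): 48×25 by 25×39 → 48×39, cost 48·25·39 = 46800; cumulative 94800
(A₂·((A₃·A₄)·A₅)): 6×48 by 48×39 → 6×39, cost 6·48·39 = 11232; cumulative 106032
((A₂·((A₃·A₄)·A₅))·A₆): 6×39 by 39×32 → 6×32, cost 6·39·32 = 7488; cumulative 113520
(A₁·((A₂·((A₃·A₄)·A₅))·A₆)): 27×6 by 6×32 → 27×32, cost 27·6·32 = 5184; cumulative 118704
Total: 118704 scalar multiplications.

118704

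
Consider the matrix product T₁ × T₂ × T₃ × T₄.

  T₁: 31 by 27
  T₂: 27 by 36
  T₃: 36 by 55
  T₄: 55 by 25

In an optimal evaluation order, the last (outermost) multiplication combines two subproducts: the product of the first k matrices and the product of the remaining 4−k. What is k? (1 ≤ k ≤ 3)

1

Adjacent pairs: T₁T₂ = 31·27·36 = 30132; T₂T₃ = 27·36·55 = 53460; T₃T₄ = 36·55·25 = 49500.
Length 3: T₁..T₃: k=1: 0+53460+31·27·55=99495; k=2: 30132+0+31·36·55=91512 → min 91512 | T₂..T₄: k=2: 0+49500+27·36·25=73800; k=3: 53460+0+27·55·25=90585 → min 73800.
Top-level splits: k=1: (T₁..T₁)·(T₂..T₄) → 0+73800+31·27·25 = 94725; k=2: (T₁..T₂)·(T₃..T₄) → 30132+49500+31·36·25 = 107532; k=3: (T₁..T₃)·(T₄..T₄) → 91512+0+31·55·25 = 134137.
Best split is after T₁, i.e. k = 1.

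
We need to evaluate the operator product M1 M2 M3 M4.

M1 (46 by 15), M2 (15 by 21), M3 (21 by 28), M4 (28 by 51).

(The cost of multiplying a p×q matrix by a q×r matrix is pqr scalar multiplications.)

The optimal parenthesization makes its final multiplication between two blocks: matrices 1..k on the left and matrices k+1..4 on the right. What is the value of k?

1

Adjacent pairs: M1M2 = 46·15·21 = 14490; M2M3 = 15·21·28 = 8820; M3M4 = 21·28·51 = 29988.
Length 3: M1..M3: k=1: 0+8820+46·15·28=28140; k=2: 14490+0+46·21·28=41538 → min 28140 | M2..M4: k=2: 0+29988+15·21·51=46053; k=3: 8820+0+15·28·51=30240 → min 30240.
Top-level splits: k=1: (M1..M1)·(M2..M4) → 0+30240+46·15·51 = 65430; k=2: (M1..M2)·(M3..M4) → 14490+29988+46·21·51 = 93744; k=3: (M1..M3)·(M4..M4) → 28140+0+46·28·51 = 93828.
Best split is after M1, i.e. k = 1.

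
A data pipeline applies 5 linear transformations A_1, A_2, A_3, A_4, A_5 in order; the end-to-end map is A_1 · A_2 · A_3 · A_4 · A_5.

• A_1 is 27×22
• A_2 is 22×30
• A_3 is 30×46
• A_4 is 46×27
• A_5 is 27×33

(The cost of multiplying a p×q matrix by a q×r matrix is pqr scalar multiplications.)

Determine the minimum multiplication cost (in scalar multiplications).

Adjacent pairs: A_1A_2 = 27·22·30 = 17820; A_2A_3 = 22·30·46 = 30360; A_3A_4 = 30·46·27 = 37260; A_4A_5 = 46·27·33 = 40986.
Length 3: A_1..A_3: k=1: 0+30360+27·22·46=57684; k=2: 17820+0+27·30·46=55080 → min 55080 | A_2..A_4: k=2: 0+37260+22·30·27=55080; k=3: 30360+0+22·46·27=57684 → min 55080 | A_3..A_5: k=3: 0+40986+30·46·33=86526; k=4: 37260+0+30·27·33=63990 → min 63990.
Length 4: A_1..A_4: k=1: 0+55080+27·22·27=71118; k=2: 17820+37260+27·30·27=76950; k=3: 55080+0+27·46·27=88614 → min 71118 | A_2..A_5: k=2: 0+63990+22·30·33=85770; k=3: 30360+40986+22·46·33=104742; k=4: 55080+0+22·27·33=74682 → min 74682.
Length 5: A_1..A_5: k=1: 0+74682+27·22·33=94284; k=2: 17820+63990+27·30·33=108540; k=3: 55080+40986+27·46·33=137052; k=4: 71118+0+27·27·33=95175 → min 94284.
Optimal order: (A_1 · ((A_2 · (A_3 · A_4)) · A_5)) with cost 94284.

94284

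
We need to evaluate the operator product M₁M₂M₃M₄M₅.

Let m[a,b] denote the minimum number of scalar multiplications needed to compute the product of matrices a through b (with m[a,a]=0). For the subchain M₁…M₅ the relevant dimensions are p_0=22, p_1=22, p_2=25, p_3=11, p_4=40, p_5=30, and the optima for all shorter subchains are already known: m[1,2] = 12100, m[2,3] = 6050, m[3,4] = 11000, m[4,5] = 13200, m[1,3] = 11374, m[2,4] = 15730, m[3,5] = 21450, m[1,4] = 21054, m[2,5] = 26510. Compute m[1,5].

31834

m[1,5] = min over k∈[1,4] of m[1,k]+m[k+1,5]+p_{0}·p_k·p_{5}.
k=1: 0 + 26510 + 22·22·30 = 41030; k=2: 12100 + 21450 + 22·25·30 = 50050; k=3: 11374 + 13200 + 22·11·30 = 31834; k=4: 21054 + 0 + 22·40·30 = 47454.
Minimum: 31834 at k=3.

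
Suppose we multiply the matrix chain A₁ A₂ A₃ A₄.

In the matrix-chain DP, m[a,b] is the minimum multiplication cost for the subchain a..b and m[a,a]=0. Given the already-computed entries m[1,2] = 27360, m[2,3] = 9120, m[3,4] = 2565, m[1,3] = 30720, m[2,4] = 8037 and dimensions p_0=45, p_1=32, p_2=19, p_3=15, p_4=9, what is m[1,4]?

m[1,4] = min over k∈[1,3] of m[1,k]+m[k+1,4]+p_{0}·p_k·p_{4}.
k=1: 0 + 8037 + 45·32·9 = 20997; k=2: 27360 + 2565 + 45·19·9 = 37620; k=3: 30720 + 0 + 45·15·9 = 36795.
Minimum: 20997 at k=1.

20997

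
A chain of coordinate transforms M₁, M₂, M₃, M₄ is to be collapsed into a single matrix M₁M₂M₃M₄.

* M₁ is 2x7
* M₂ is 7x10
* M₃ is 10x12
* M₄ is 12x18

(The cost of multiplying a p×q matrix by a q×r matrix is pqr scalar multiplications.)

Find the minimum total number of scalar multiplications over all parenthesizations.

812

Adjacent pairs: M₁M₂ = 2·7·10 = 140; M₂M₃ = 7·10·12 = 840; M₃M₄ = 10·12·18 = 2160.
Length 3: M₁..M₃: k=1: 0+840+2·7·12=1008; k=2: 140+0+2·10·12=380 → min 380 | M₂..M₄: k=2: 0+2160+7·10·18=3420; k=3: 840+0+7·12·18=2352 → min 2352.
Length 4: M₁..M₄: k=1: 0+2352+2·7·18=2604; k=2: 140+2160+2·10·18=2660; k=3: 380+0+2·12·18=812 → min 812.
Optimal order: (((M₁M₂)M₃)M₄) with cost 812.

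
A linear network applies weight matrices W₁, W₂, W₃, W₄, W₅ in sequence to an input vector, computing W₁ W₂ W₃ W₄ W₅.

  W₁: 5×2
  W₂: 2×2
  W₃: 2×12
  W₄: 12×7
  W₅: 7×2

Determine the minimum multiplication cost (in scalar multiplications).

Adjacent pairs: W₁W₂ = 5·2·2 = 20; W₂W₃ = 2·2·12 = 48; W₃W₄ = 2·12·7 = 168; W₄W₅ = 12·7·2 = 168.
Length 3: W₁..W₃: k=1: 0+48+5·2·12=168; k=2: 20+0+5·2·12=140 → min 140 | W₂..W₄: k=2: 0+168+2·2·7=196; k=3: 48+0+2·12·7=216 → min 196 | W₃..W₅: k=3: 0+168+2·12·2=216; k=4: 168+0+2·7·2=196 → min 196.
Length 4: W₁..W₄: k=1: 0+196+5·2·7=266; k=2: 20+168+5·2·7=258; k=3: 140+0+5·12·7=560 → min 258 | W₂..W₅: k=2: 0+196+2·2·2=204; k=3: 48+168+2·12·2=264; k=4: 196+0+2·7·2=224 → min 204.
Length 5: W₁..W₅: k=1: 0+204+5·2·2=224; k=2: 20+196+5·2·2=236; k=3: 140+168+5·12·2=428; k=4: 258+0+5·7·2=328 → min 224.
Optimal order: (W₁ (W₂ ((W₃ W₄) W₅))) with cost 224.

224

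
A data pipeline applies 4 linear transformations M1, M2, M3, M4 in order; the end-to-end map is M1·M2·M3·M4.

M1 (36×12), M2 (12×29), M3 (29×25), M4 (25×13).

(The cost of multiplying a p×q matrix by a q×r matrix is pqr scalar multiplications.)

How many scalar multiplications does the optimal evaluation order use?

Adjacent pairs: M1M2 = 36·12·29 = 12528; M2M3 = 12·29·25 = 8700; M3M4 = 29·25·13 = 9425.
Length 3: M1..M3: k=1: 0+8700+36·12·25=19500; k=2: 12528+0+36·29·25=38628 → min 19500 | M2..M4: k=2: 0+9425+12·29·13=13949; k=3: 8700+0+12·25·13=12600 → min 12600.
Length 4: M1..M4: k=1: 0+12600+36·12·13=18216; k=2: 12528+9425+36·29·13=35525; k=3: 19500+0+36·25·13=31200 → min 18216.
Optimal order: (M1·((M2·M3)·M4)) with cost 18216.

18216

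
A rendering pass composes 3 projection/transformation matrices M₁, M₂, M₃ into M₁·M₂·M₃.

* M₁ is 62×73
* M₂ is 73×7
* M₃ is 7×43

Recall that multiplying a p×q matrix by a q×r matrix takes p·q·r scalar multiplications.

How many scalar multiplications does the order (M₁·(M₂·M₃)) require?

216591

(M₂·M₃): 73×7 by 7×43 → 73×43, cost 73·7·43 = 21973
(M₁·(M₂·M₃)): 62×73 by 73×43 → 62×43, cost 62·73·43 = 194618; cumulative 216591
Total: 216591 scalar multiplications.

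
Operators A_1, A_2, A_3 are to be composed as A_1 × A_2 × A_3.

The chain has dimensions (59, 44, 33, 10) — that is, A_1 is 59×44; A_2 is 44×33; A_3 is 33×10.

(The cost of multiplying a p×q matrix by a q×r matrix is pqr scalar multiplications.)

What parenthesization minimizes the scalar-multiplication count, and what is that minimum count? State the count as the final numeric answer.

40480

(A_1 × (A_2 × A_3)): cost 40480.
((A_1 × A_2) × A_3): cost 105138.
Optimal: (A_1 × (A_2 × A_3)) with cost 40480.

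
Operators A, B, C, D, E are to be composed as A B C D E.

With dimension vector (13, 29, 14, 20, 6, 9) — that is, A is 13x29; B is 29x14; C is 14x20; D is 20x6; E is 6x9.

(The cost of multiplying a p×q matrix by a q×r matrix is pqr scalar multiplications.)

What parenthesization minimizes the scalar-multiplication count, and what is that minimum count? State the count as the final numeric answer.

7080

Adjacent pairs: AB = 13·29·14 = 5278; BC = 29·14·20 = 8120; CD = 14·20·6 = 1680; DE = 20·6·9 = 1080.
Length 3: A..C: k=1: 0+8120+13·29·20=15660; k=2: 5278+0+13·14·20=8918 → min 8918 | B..D: k=2: 0+1680+29·14·6=4116; k=3: 8120+0+29·20·6=11600 → min 4116 | C..E: k=3: 0+1080+14·20·9=3600; k=4: 1680+0+14·6·9=2436 → min 2436.
Length 4: A..D: k=1: 0+4116+13·29·6=6378; k=2: 5278+1680+13·14·6=8050; k=3: 8918+0+13·20·6=10478 → min 6378 | B..E: k=2: 0+2436+29·14·9=6090; k=3: 8120+1080+29·20·9=14420; k=4: 4116+0+29·6·9=5682 → min 5682.
Length 5: A..E: k=1: 0+5682+13·29·9=9075; k=2: 5278+2436+13·14·9=9352; k=3: 8918+1080+13·20·9=12338; k=4: 6378+0+13·6·9=7080 → min 7080.
Optimal parenthesization: ((A (B (C D))) E) with cost 7080.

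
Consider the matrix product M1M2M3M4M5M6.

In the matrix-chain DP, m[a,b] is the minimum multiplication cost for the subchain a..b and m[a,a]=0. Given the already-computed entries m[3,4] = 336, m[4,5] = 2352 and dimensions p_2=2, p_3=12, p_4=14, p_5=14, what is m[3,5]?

m[3,5] = min over k∈[3,4] of m[3,k]+m[k+1,5]+p_{2}·p_k·p_{5}.
k=3: 0 + 2352 + 2·12·14 = 2688; k=4: 336 + 0 + 2·14·14 = 728.
Minimum: 728 at k=4.

728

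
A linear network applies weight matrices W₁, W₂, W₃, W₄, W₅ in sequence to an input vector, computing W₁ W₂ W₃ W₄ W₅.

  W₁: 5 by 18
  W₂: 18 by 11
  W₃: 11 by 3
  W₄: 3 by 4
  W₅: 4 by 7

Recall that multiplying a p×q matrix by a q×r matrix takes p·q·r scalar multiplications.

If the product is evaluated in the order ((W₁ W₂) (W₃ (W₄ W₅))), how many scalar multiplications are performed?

1690

(W₁ W₂): 5×18 by 18×11 → 5×11, cost 5·18·11 = 990
(W₄ W₅): 3×4 by 4×7 → 3×7, cost 3·4·7 = 84
(W₃ (W₄ W₅)): 11×3 by 3×7 → 11×7, cost 11·3·7 = 231; cumulative 315
((W₁ W₂) (W₃ (W₄ W₅))): 5×11 by 11×7 → 5×7, cost 5·11·7 = 385; cumulative 1690
Total: 1690 scalar multiplications.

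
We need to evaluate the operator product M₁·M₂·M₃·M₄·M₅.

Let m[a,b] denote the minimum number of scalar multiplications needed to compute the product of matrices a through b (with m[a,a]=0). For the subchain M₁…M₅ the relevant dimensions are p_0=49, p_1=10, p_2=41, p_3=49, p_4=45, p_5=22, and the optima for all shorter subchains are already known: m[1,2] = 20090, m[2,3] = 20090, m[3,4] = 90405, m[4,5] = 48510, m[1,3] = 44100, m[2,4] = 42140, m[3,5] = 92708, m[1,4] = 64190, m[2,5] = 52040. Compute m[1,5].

m[1,5] = min over k∈[1,4] of m[1,k]+m[k+1,5]+p_{0}·p_k·p_{5}.
k=1: 0 + 52040 + 49·10·22 = 62820; k=2: 20090 + 92708 + 49·41·22 = 156996; k=3: 44100 + 48510 + 49·49·22 = 145432; k=4: 64190 + 0 + 49·45·22 = 112700.
Minimum: 62820 at k=1.

62820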